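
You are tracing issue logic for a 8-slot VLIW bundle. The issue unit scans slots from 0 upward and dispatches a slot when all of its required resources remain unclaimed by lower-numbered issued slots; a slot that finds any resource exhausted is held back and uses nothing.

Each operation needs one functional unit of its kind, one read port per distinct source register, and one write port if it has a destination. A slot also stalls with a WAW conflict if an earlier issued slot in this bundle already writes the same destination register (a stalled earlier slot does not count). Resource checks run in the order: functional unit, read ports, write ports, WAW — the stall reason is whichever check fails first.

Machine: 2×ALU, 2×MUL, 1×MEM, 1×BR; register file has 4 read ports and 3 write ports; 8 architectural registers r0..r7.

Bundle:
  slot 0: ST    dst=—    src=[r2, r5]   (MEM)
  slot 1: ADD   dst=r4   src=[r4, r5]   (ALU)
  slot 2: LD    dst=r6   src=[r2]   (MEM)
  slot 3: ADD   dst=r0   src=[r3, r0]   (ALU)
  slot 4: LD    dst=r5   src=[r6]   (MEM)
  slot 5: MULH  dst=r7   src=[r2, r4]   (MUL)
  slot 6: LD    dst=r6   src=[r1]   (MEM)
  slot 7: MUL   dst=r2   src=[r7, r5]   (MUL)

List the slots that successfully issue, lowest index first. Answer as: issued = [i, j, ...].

[0] MEM needs rd=2 wr=0: ok; after: ALU=2 MUL=2 MEM=0 BR=1, R=2, W=3
[1] ALU needs rd=2 wr=1: ok; after: ALU=1 MUL=2 MEM=0 BR=1, R=0, W=2
[2] MEM needs rd=1 wr=1: FU; after: ALU=1 MUL=2 MEM=0 BR=1, R=0, W=2
[3] ALU needs rd=2 wr=1: RD_PORT; after: ALU=1 MUL=2 MEM=0 BR=1, R=0, W=2
[4] MEM needs rd=1 wr=1: FU; after: ALU=1 MUL=2 MEM=0 BR=1, R=0, W=2
[5] MUL needs rd=2 wr=1: RD_PORT; after: ALU=1 MUL=2 MEM=0 BR=1, R=0, W=2
[6] MEM needs rd=1 wr=1: FU; after: ALU=1 MUL=2 MEM=0 BR=1, R=0, W=2
[7] MUL needs rd=2 wr=1: RD_PORT; after: ALU=1 MUL=2 MEM=0 BR=1, R=0, W=2

issued = [0, 1]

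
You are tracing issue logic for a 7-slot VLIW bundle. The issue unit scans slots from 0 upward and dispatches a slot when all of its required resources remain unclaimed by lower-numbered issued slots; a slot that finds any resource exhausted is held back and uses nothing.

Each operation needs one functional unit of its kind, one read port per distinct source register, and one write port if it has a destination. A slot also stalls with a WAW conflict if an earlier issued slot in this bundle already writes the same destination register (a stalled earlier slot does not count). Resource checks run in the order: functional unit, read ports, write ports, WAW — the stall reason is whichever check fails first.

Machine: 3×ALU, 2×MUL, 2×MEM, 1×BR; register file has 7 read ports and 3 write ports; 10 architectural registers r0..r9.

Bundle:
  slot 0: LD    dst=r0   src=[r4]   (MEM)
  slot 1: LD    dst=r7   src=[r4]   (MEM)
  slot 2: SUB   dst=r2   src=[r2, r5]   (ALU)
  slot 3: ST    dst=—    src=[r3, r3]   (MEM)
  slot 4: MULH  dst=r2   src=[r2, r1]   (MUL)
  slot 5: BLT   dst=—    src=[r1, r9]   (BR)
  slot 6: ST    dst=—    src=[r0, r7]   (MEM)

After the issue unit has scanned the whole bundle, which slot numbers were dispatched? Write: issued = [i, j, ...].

[0] MEM needs rd=1 wr=1: ok; after: ALU=3 MUL=2 MEM=1 BR=1, R=6, W=2
[1] MEM needs rd=1 wr=1: ok; after: ALU=3 MUL=2 MEM=0 BR=1, R=5, W=1
[2] ALU needs rd=2 wr=1: ok; after: ALU=2 MUL=2 MEM=0 BR=1, R=3, W=0
[3] MEM needs rd=1 wr=0: FU; after: ALU=2 MUL=2 MEM=0 BR=1, R=3, W=0
[4] MUL needs rd=2 wr=1: WR_PORT; after: ALU=2 MUL=2 MEM=0 BR=1, R=3, W=0
[5] BR needs rd=2 wr=0: ok; after: ALU=2 MUL=2 MEM=0 BR=0, R=1, W=0
[6] MEM needs rd=2 wr=0: FU; after: ALU=2 MUL=2 MEM=0 BR=0, R=1, W=0

issued = [0, 1, 2, 5]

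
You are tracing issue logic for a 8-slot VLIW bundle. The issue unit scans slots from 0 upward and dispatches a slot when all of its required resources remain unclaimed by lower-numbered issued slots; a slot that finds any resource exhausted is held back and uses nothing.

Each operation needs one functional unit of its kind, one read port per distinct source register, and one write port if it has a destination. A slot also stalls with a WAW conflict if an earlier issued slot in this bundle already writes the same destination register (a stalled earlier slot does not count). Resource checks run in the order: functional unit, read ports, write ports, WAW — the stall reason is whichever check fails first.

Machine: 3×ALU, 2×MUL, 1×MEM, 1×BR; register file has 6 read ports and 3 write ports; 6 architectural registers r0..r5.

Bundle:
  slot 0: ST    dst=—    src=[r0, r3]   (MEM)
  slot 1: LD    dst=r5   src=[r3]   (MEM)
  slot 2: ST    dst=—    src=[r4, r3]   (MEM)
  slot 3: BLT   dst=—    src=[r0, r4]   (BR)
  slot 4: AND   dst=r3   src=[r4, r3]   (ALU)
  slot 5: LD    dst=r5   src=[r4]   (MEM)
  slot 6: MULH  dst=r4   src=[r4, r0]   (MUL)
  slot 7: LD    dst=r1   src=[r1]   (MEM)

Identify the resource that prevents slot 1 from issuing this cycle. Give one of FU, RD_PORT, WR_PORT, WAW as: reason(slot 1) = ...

[0] MEM needs rd=2 wr=0: ok; after: ALU=3 MUL=2 MEM=0 BR=1, R=4, W=3
[1] MEM needs rd=1 wr=1: FU; after: ALU=3 MUL=2 MEM=0 BR=1, R=4, W=3
[2] MEM needs rd=2 wr=0: FU; after: ALU=3 MUL=2 MEM=0 BR=1, R=4, W=3
[3] BR needs rd=2 wr=0: ok; after: ALU=3 MUL=2 MEM=0 BR=0, R=2, W=3
[4] ALU needs rd=2 wr=1: ok; after: ALU=2 MUL=2 MEM=0 BR=0, R=0, W=2
[5] MEM needs rd=1 wr=1: FU; after: ALU=2 MUL=2 MEM=0 BR=0, R=0, W=2
[6] MUL needs rd=2 wr=1: RD_PORT; after: ALU=2 MUL=2 MEM=0 BR=0, R=0, W=2
[7] MEM needs rd=1 wr=1: FU; after: ALU=2 MUL=2 MEM=0 BR=0, R=0, W=2

reason(slot 1) = FU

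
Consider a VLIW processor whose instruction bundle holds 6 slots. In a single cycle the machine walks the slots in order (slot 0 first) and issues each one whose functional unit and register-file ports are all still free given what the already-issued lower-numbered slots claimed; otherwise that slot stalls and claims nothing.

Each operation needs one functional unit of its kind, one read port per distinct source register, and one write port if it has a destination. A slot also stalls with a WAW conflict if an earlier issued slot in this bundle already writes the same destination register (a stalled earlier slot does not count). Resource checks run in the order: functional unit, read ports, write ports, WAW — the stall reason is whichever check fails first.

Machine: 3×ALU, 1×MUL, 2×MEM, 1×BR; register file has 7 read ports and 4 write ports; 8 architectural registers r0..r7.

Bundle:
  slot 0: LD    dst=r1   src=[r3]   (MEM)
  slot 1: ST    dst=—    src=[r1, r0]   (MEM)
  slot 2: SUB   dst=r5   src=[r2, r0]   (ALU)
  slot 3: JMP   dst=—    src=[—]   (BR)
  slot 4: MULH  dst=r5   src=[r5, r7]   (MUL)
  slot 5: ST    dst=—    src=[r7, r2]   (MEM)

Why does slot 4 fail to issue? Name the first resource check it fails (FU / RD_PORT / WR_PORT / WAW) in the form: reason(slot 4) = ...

reason(slot 4) = WAW

#0 MEM src=r3 dispatched  <A:3 Mu:1 Ld:1 B:1 rd:6 wr:3>
#1 MEM src=r1,r0 dispatched  <A:3 Mu:1 Ld:0 B:1 rd:4 wr:3>
#2 ALU src=r2,r0 dispatched  <A:2 Mu:1 Ld:0 B:1 rd:2 wr:2>
#3 BR src=- dispatched  <A:2 Mu:1 Ld:0 B:0 rd:2 wr:2>
#4 MUL src=r5,r7 held:WAW  <A:2 Mu:1 Ld:0 B:0 rd:2 wr:2>
#5 MEM src=r7,r2 held:FU  <A:2 Mu:1 Ld:0 B:0 rd:2 wr:2>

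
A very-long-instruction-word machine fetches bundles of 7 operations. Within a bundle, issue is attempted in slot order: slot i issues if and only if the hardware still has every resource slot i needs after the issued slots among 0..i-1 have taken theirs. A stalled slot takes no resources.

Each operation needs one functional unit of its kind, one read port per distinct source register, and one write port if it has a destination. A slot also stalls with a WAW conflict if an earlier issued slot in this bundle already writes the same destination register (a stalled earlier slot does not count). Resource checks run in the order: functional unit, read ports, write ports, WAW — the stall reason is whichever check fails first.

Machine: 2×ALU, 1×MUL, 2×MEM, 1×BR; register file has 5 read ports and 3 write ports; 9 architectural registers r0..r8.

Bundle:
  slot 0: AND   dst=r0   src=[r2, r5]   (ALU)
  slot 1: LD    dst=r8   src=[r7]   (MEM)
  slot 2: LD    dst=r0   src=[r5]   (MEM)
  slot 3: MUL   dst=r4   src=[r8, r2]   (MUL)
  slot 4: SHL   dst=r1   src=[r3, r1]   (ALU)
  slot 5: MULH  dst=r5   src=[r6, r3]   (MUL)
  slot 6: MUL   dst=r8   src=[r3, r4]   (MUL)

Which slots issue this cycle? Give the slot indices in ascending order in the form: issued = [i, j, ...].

[0] ALU needs rd=2 wr=1: ok; after: ALU=1 MUL=1 MEM=2 BR=1, R=3, W=2
[1] MEM needs rd=1 wr=1: ok; after: ALU=1 MUL=1 MEM=1 BR=1, R=2, W=1
[2] MEM needs rd=1 wr=1: WAW; after: ALU=1 MUL=1 MEM=1 BR=1, R=2, W=1
[3] MUL needs rd=2 wr=1: ok; after: ALU=1 MUL=0 MEM=1 BR=1, R=0, W=0
[4] ALU needs rd=2 wr=1: RD_PORT; after: ALU=1 MUL=0 MEM=1 BR=1, R=0, W=0
[5] MUL needs rd=2 wr=1: FU; after: ALU=1 MUL=0 MEM=1 BR=1, R=0, W=0
[6] MUL needs rd=2 wr=1: FU; after: ALU=1 MUL=0 MEM=1 BR=1, R=0, W=0

issued = [0, 1, 3]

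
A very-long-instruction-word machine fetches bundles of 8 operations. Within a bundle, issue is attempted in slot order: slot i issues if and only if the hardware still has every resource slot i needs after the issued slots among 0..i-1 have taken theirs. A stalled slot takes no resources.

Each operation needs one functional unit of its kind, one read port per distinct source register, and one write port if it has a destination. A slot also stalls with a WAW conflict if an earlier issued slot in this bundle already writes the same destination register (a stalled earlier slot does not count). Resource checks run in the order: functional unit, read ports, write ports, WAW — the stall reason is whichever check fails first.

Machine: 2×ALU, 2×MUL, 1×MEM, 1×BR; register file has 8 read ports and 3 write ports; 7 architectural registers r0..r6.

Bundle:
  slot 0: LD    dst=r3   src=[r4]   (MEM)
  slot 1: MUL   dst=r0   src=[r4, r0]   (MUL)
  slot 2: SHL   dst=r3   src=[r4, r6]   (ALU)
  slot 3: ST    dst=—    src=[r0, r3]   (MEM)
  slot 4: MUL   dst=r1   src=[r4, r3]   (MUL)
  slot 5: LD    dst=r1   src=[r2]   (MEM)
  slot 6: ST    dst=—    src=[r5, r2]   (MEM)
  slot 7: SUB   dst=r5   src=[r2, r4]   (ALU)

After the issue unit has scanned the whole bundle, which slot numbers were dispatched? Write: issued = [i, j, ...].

slot 0 (MEM): ISSUE — free A2,Mu2,Ld0,B1 rp7 wp2
slot 1 (MUL): ISSUE — free A2,Mu1,Ld0,B1 rp5 wp1
slot 2 (ALU): stall WAW — free A2,Mu1,Ld0,B1 rp5 wp1
slot 3 (MEM): stall FU — free A2,Mu1,Ld0,B1 rp5 wp1
slot 4 (MUL): ISSUE — free A2,Mu0,Ld0,B1 rp3 wp0
slot 5 (MEM): stall FU — free A2,Mu0,Ld0,B1 rp3 wp0
slot 6 (MEM): stall FU — free A2,Mu0,Ld0,B1 rp3 wp0
slot 7 (ALU): stall WR_PORT — free A2,Mu0,Ld0,B1 rp3 wp0

issued = [0, 1, 4]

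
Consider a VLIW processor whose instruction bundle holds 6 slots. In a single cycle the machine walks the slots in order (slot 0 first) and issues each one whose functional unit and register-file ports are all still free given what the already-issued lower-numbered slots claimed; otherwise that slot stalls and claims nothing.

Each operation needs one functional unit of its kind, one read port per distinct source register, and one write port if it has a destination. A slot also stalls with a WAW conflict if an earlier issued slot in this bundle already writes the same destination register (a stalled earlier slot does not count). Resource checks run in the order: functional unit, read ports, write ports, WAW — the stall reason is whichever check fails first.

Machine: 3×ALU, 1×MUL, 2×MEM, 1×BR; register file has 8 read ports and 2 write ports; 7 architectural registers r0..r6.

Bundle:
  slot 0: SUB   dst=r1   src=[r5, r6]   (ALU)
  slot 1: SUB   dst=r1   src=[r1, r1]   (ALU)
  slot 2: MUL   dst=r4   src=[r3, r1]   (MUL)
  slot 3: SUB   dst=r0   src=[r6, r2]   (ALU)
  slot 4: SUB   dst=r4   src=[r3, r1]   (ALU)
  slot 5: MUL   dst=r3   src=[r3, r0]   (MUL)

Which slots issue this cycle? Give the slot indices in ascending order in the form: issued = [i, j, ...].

issued = [0, 2]

#0 ALU src=r5,r6 dispatched  <A:2 Mu:1 Ld:2 B:1 rd:6 wr:1>
#1 ALU src=r1,r1 held:WAW  <A:2 Mu:1 Ld:2 B:1 rd:6 wr:1>
#2 MUL src=r3,r1 dispatched  <A:2 Mu:0 Ld:2 B:1 rd:4 wr:0>
#3 ALU src=r6,r2 held:WR_PORT  <A:2 Mu:0 Ld:2 B:1 rd:4 wr:0>
#4 ALU src=r3,r1 held:WR_PORT  <A:2 Mu:0 Ld:2 B:1 rd:4 wr:0>
#5 MUL src=r3,r0 held:FU  <A:2 Mu:0 Ld:2 B:1 rd:4 wr:0>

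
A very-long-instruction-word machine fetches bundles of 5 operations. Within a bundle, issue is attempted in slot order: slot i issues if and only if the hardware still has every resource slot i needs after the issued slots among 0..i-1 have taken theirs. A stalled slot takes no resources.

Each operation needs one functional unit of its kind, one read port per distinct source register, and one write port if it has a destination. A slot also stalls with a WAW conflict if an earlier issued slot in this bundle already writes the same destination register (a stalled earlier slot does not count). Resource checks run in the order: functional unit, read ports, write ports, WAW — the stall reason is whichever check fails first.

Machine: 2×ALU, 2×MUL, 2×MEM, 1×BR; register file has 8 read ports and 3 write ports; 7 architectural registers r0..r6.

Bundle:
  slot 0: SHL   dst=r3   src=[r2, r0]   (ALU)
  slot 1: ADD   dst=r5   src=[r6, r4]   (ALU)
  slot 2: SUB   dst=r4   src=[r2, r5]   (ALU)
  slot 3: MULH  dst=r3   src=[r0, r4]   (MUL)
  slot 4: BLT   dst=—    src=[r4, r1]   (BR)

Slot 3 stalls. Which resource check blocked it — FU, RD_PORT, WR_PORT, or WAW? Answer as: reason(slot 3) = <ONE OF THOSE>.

reason(slot 3) = WAW

[0] ALU needs rd=2 wr=1: ok; after: ALU=1 MUL=2 MEM=2 BR=1, R=6, W=2
[1] ALU needs rd=2 wr=1: ok; after: ALU=0 MUL=2 MEM=2 BR=1, R=4, W=1
[2] ALU needs rd=2 wr=1: FU; after: ALU=0 MUL=2 MEM=2 BR=1, R=4, W=1
[3] MUL needs rd=2 wr=1: WAW; after: ALU=0 MUL=2 MEM=2 BR=1, R=4, W=1
[4] BR needs rd=2 wr=0: ok; after: ALU=0 MUL=2 MEM=2 BR=0, R=2, W=1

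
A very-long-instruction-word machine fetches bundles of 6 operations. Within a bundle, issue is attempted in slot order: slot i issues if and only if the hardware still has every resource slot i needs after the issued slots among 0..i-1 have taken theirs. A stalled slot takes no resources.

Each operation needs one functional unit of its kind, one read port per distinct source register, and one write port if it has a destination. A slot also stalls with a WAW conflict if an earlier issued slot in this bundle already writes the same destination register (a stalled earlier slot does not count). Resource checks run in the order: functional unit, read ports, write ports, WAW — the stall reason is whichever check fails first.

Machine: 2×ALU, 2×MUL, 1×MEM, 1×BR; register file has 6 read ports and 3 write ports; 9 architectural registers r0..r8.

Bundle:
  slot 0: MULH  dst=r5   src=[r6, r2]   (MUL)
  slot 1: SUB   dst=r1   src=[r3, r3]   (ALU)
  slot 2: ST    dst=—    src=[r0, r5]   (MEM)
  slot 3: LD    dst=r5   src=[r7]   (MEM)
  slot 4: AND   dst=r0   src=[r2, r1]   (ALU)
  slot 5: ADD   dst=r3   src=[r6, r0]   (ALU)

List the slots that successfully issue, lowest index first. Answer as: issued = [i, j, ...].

issued = [0, 1, 2]

#0 MUL src=r6,r2 dispatched  <A:2 Mu:1 Ld:1 B:1 rd:4 wr:2>
#1 ALU src=r3,r3 dispatched  <A:1 Mu:1 Ld:1 B:1 rd:3 wr:1>
#2 MEM src=r0,r5 dispatched  <A:1 Mu:1 Ld:0 B:1 rd:1 wr:1>
#3 MEM src=r7 held:FU  <A:1 Mu:1 Ld:0 B:1 rd:1 wr:1>
#4 ALU src=r2,r1 held:RD_PORT  <A:1 Mu:1 Ld:0 B:1 rd:1 wr:1>
#5 ALU src=r6,r0 held:RD_PORT  <A:1 Mu:1 Ld:0 B:1 rd:1 wr:1>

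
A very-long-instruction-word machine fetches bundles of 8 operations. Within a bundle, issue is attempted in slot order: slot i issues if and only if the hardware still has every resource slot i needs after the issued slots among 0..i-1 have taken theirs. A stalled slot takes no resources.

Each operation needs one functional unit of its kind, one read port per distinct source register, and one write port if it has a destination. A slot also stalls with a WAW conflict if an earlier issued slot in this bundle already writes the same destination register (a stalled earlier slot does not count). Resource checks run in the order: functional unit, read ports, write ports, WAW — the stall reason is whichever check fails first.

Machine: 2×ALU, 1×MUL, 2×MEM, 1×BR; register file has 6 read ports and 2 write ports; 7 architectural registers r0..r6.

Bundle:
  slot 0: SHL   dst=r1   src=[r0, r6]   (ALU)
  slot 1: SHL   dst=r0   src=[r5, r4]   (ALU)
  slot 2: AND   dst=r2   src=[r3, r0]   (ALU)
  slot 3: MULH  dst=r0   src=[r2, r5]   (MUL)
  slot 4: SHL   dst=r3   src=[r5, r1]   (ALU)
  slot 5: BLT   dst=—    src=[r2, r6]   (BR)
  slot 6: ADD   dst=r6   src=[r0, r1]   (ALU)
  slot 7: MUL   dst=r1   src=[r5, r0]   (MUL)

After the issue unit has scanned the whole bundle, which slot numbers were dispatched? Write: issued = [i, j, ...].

issued = [0, 1, 5]

(0) want 1×ALU +2rd +1wr — yes → AL1|MU1|ME2|BR1|rd4|wr1
(1) want 1×ALU +2rd +1wr — yes → AL0|MU1|ME2|BR1|rd2|wr0
(2) want 1×ALU +2rd +1wr — FU → AL0|MU1|ME2|BR1|rd2|wr0
(3) want 1×MUL +2rd +1wr — WR_PORT → AL0|MU1|ME2|BR1|rd2|wr0
(4) want 1×ALU +2rd +1wr — FU → AL0|MU1|ME2|BR1|rd2|wr0
(5) want 1×BR +2rd +0wr — yes → AL0|MU1|ME2|BR0|rd0|wr0
(6) want 1×ALU +2rd +1wr — FU → AL0|MU1|ME2|BR0|rd0|wr0
(7) want 1×MUL +2rd +1wr — RD_PORT → AL0|MU1|ME2|BR0|rd0|wr0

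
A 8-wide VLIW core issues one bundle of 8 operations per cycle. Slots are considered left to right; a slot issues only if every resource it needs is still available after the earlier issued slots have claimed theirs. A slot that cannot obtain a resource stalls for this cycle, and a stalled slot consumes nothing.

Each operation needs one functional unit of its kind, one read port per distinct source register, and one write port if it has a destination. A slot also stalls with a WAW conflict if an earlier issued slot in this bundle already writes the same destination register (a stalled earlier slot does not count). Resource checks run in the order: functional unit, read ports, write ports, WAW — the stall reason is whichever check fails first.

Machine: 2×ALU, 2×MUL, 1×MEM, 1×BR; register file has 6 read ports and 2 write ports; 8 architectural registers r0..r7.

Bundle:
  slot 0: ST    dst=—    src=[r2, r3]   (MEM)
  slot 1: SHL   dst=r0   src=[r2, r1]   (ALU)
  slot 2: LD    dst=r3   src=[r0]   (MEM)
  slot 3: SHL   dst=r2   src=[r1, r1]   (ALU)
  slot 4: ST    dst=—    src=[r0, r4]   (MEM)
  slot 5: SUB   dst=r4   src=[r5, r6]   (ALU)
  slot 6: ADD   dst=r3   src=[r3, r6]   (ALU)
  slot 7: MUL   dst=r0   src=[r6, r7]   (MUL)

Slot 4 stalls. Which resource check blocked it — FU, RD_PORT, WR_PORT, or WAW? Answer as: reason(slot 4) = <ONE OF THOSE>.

reason(slot 4) = FU

(0) want 1×MEM +2rd +0wr — yes → AL2|MU2|ME0|BR1|rd4|wr2
(1) want 1×ALU +2rd +1wr — yes → AL1|MU2|ME0|BR1|rd2|wr1
(2) want 1×MEM +1rd +1wr — FU → AL1|MU2|ME0|BR1|rd2|wr1
(3) want 1×ALU +1rd +1wr — yes → AL0|MU2|ME0|BR1|rd1|wr0
(4) want 1×MEM +2rd +0wr — FU → AL0|MU2|ME0|BR1|rd1|wr0
(5) want 1×ALU +2rd +1wr — FU → AL0|MU2|ME0|BR1|rd1|wr0
(6) want 1×ALU +2rd +1wr — FU → AL0|MU2|ME0|BR1|rd1|wr0
(7) want 1×MUL +2rd +1wr — RD_PORT → AL0|MU2|ME0|BR1|rd1|wr0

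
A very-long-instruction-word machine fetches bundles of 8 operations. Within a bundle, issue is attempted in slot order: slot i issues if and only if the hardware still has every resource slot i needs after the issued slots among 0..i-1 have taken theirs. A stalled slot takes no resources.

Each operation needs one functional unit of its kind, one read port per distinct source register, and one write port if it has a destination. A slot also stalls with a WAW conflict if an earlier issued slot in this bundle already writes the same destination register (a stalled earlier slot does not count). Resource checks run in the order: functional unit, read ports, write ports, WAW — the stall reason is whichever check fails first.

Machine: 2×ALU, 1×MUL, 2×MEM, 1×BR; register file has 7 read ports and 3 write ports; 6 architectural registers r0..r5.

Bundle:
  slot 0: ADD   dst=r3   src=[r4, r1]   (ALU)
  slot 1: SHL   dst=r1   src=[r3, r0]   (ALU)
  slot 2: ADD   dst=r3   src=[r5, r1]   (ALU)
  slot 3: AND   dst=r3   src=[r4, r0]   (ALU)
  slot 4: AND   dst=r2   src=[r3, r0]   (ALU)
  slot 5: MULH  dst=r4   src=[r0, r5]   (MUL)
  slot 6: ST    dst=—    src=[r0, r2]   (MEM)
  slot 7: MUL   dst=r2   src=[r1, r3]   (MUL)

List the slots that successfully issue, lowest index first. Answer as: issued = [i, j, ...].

  0. ALU→r3 ⇒ go  {1A/1Mu/2Ld/1B | 5r 2w}
  1. ALU→r1 ⇒ go  {0A/1Mu/2Ld/1B | 3r 1w}
  2. ALU→r3 ⇒ no(FU)  {0A/1Mu/2Ld/1B | 3r 1w}
  3. ALU→r3 ⇒ no(FU)  {0A/1Mu/2Ld/1B | 3r 1w}
  4. ALU→r2 ⇒ no(FU)  {0A/1Mu/2Ld/1B | 3r 1w}
  5. MUL→r4 ⇒ go  {0A/0Mu/2Ld/1B | 1r 0w}
  6. MEM ⇒ no(RD_PORT)  {0A/0Mu/2Ld/1B | 1r 0w}
  7. MUL→r2 ⇒ no(FU)  {0A/0Mu/2Ld/1B | 1r 0w}

issued = [0, 1, 5]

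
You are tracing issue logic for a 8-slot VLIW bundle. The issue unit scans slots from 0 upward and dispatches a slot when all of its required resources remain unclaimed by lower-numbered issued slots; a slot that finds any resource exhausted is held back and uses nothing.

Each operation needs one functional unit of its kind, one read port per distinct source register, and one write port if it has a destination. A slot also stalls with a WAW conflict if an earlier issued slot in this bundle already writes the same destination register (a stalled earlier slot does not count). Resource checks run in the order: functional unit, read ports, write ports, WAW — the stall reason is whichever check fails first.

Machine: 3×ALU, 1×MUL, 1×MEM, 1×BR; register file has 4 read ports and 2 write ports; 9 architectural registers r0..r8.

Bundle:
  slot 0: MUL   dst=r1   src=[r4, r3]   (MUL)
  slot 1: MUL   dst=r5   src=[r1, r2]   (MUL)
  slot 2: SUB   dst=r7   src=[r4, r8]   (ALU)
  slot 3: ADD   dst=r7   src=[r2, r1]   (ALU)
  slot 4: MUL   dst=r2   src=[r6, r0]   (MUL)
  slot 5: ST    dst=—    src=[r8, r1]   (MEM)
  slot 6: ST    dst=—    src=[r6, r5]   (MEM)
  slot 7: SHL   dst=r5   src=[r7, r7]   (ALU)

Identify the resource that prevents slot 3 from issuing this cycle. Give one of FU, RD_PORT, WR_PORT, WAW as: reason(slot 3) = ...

slot 0 (MUL): ISSUE — free A3,Mu0,Ld1,B1 rp2 wp1
slot 1 (MUL): stall FU — free A3,Mu0,Ld1,B1 rp2 wp1
slot 2 (ALU): ISSUE — free A2,Mu0,Ld1,B1 rp0 wp0
slot 3 (ALU): stall RD_PORT — free A2,Mu0,Ld1,B1 rp0 wp0
slot 4 (MUL): stall FU — free A2,Mu0,Ld1,B1 rp0 wp0
slot 5 (MEM): stall RD_PORT — free A2,Mu0,Ld1,B1 rp0 wp0
slot 6 (MEM): stall RD_PORT — free A2,Mu0,Ld1,B1 rp0 wp0
slot 7 (ALU): stall RD_PORT — free A2,Mu0,Ld1,B1 rp0 wp0

reason(slot 3) = RD_PORT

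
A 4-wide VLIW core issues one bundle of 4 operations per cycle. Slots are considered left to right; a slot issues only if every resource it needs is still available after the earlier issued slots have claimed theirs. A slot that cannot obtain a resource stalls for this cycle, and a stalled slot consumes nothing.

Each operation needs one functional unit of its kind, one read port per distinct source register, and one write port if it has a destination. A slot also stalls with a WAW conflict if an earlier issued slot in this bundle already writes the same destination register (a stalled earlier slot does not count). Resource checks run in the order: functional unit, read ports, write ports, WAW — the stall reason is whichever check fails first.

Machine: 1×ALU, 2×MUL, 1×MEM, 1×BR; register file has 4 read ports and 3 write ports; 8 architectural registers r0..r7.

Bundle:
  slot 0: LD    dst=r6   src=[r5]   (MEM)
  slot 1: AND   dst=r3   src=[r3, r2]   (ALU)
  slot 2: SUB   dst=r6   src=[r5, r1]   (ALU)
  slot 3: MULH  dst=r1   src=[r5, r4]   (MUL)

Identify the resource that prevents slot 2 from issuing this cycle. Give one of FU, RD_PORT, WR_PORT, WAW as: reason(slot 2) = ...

reason(slot 2) = FU

  0. MEM→r6 ⇒ go  {1A/2Mu/0Ld/1B | 3r 2w}
  1. ALU→r3 ⇒ go  {0A/2Mu/0Ld/1B | 1r 1w}
  2. ALU→r6 ⇒ no(FU)  {0A/2Mu/0Ld/1B | 1r 1w}
  3. MUL→r1 ⇒ no(RD_PORT)  {0A/2Mu/0Ld/1B | 1r 1w}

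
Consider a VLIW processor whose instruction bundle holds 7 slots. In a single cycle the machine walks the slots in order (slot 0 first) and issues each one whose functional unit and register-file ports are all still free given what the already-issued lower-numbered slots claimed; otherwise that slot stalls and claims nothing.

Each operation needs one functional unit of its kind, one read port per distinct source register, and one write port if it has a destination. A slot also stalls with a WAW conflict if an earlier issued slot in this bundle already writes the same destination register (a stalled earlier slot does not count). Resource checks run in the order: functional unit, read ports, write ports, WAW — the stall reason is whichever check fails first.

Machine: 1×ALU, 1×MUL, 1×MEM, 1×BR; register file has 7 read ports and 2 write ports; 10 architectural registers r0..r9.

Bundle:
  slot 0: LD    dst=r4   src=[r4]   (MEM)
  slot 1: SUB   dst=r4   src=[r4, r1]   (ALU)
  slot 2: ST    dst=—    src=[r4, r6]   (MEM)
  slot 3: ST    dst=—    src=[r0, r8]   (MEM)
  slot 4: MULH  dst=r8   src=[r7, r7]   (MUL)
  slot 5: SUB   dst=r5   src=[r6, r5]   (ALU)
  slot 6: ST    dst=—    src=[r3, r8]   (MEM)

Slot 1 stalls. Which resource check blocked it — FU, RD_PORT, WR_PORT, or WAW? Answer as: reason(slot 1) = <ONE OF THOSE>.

reason(slot 1) = WAW

(0) want 1×MEM +1rd +1wr — yes → AL1|MU1|ME0|BR1|rd6|wr1
(1) want 1×ALU +2rd +1wr — WAW → AL1|MU1|ME0|BR1|rd6|wr1
(2) want 1×MEM +2rd +0wr — FU → AL1|MU1|ME0|BR1|rd6|wr1
(3) want 1×MEM +2rd +0wr — FU → AL1|MU1|ME0|BR1|rd6|wr1
(4) want 1×MUL +1rd +1wr — yes → AL1|MU0|ME0|BR1|rd5|wr0
(5) want 1×ALU +2rd +1wr — WR_PORT → AL1|MU0|ME0|BR1|rd5|wr0
(6) want 1×MEM +2rd +0wr — FU → AL1|MU0|ME0|BR1|rd5|wr0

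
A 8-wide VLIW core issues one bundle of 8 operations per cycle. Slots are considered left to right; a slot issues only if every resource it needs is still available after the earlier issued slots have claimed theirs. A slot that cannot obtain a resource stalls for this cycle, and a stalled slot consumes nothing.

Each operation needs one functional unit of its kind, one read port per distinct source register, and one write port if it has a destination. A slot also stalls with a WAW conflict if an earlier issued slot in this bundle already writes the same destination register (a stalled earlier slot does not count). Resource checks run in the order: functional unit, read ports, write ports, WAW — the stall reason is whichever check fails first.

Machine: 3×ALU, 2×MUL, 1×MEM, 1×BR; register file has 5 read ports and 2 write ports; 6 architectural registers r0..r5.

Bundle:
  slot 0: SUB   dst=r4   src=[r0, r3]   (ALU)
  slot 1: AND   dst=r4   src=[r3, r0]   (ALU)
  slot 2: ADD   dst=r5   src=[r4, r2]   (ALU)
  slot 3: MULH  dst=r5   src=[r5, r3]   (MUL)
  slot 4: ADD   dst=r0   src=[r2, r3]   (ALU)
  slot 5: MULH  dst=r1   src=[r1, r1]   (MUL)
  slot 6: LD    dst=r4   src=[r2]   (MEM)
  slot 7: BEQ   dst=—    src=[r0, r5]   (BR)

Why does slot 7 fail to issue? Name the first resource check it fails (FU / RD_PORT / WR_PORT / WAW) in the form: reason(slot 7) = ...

reason(slot 7) = RD_PORT

#0 ALU src=r0,r3 dispatched  <A:2 Mu:2 Ld:1 B:1 rd:3 wr:1>
#1 ALU src=r3,r0 held:WAW  <A:2 Mu:2 Ld:1 B:1 rd:3 wr:1>
#2 ALU src=r4,r2 dispatched  <A:1 Mu:2 Ld:1 B:1 rd:1 wr:0>
#3 MUL src=r5,r3 held:RD_PORT  <A:1 Mu:2 Ld:1 B:1 rd:1 wr:0>
#4 ALU src=r2,r3 held:RD_PORT  <A:1 Mu:2 Ld:1 B:1 rd:1 wr:0>
#5 MUL src=r1,r1 held:WR_PORT  <A:1 Mu:2 Ld:1 B:1 rd:1 wr:0>
#6 MEM src=r2 held:WR_PORT  <A:1 Mu:2 Ld:1 B:1 rd:1 wr:0>
#7 BR src=r0,r5 held:RD_PORT  <A:1 Mu:2 Ld:1 B:1 rd:1 wr:0>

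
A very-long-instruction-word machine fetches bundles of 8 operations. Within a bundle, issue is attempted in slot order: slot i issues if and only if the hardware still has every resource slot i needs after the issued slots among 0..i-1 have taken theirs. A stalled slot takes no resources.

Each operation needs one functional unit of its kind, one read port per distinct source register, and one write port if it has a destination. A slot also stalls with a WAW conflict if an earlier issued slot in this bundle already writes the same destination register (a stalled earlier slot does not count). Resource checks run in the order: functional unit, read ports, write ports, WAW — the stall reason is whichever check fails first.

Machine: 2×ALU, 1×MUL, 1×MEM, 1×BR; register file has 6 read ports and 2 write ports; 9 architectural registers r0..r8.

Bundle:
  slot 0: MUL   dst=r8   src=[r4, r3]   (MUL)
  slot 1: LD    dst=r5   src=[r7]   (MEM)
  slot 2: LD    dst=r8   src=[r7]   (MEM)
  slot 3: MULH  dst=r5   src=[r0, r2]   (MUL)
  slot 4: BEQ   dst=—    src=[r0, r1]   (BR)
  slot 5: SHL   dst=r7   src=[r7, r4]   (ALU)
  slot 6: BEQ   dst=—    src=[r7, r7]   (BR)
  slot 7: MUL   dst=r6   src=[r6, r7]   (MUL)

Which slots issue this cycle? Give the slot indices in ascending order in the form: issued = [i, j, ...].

#0 MUL src=r4,r3 dispatched  <A:2 Mu:0 Ld:1 B:1 rd:4 wr:1>
#1 MEM src=r7 dispatched  <A:2 Mu:0 Ld:0 B:1 rd:3 wr:0>
#2 MEM src=r7 held:FU  <A:2 Mu:0 Ld:0 B:1 rd:3 wr:0>
#3 MUL src=r0,r2 held:FU  <A:2 Mu:0 Ld:0 B:1 rd:3 wr:0>
#4 BR src=r0,r1 dispatched  <A:2 Mu:0 Ld:0 B:0 rd:1 wr:0>
#5 ALU src=r7,r4 held:RD_PORT  <A:2 Mu:0 Ld:0 B:0 rd:1 wr:0>
#6 BR src=r7,r7 held:FU  <A:2 Mu:0 Ld:0 B:0 rd:1 wr:0>
#7 MUL src=r6,r7 held:FU  <A:2 Mu:0 Ld:0 B:0 rd:1 wr:0>

issued = [0, 1, 4]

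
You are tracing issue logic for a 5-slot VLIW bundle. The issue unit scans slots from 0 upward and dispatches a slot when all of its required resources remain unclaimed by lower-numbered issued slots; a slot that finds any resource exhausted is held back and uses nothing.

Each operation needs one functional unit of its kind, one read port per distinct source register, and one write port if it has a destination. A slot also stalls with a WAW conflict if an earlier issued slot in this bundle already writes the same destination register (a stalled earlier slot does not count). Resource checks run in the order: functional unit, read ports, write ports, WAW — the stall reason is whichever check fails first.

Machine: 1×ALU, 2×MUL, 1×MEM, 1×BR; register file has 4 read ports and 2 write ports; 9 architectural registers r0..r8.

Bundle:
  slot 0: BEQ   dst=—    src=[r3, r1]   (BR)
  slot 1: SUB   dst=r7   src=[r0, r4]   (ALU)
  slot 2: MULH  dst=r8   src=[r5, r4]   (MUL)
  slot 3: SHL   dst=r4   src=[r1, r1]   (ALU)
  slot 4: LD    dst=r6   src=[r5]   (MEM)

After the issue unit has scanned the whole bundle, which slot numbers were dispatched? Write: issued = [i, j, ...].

  0. BR ⇒ go  {1A/2Mu/1Ld/0B | 2r 2w}
  1. ALU→r7 ⇒ go  {0A/2Mu/1Ld/0B | 0r 1w}
  2. MUL→r8 ⇒ no(RD_PORT)  {0A/2Mu/1Ld/0B | 0r 1w}
  3. ALU→r4 ⇒ no(FU)  {0A/2Mu/1Ld/0B | 0r 1w}
  4. MEM→r6 ⇒ no(RD_PORT)  {0A/2Mu/1Ld/0B | 0r 1w}

issued = [0, 1]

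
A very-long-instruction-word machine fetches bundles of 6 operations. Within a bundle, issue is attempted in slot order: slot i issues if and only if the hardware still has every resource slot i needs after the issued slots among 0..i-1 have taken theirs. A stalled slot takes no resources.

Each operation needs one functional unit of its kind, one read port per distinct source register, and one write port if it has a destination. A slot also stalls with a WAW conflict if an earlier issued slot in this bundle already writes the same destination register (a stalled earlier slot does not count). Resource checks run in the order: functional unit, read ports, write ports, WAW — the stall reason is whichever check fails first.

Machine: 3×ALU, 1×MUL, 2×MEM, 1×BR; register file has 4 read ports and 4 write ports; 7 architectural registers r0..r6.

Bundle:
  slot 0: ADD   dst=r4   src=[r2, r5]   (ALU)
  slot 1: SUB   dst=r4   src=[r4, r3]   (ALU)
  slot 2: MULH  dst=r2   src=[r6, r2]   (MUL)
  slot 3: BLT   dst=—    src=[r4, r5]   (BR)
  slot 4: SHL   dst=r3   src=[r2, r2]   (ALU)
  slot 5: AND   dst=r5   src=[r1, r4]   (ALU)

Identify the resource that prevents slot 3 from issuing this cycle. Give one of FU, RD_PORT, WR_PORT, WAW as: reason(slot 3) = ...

slot 0 (ALU): ISSUE — free A2,Mu1,Ld2,B1 rp2 wp3
slot 1 (ALU): stall WAW — free A2,Mu1,Ld2,B1 rp2 wp3
slot 2 (MUL): ISSUE — free A2,Mu0,Ld2,B1 rp0 wp2
slot 3 (BR): stall RD_PORT — free A2,Mu0,Ld2,B1 rp0 wp2
slot 4 (ALU): stall RD_PORT — free A2,Mu0,Ld2,B1 rp0 wp2
slot 5 (ALU): stall RD_PORT — free A2,Mu0,Ld2,B1 rp0 wp2

reason(slot 3) = RD_PORT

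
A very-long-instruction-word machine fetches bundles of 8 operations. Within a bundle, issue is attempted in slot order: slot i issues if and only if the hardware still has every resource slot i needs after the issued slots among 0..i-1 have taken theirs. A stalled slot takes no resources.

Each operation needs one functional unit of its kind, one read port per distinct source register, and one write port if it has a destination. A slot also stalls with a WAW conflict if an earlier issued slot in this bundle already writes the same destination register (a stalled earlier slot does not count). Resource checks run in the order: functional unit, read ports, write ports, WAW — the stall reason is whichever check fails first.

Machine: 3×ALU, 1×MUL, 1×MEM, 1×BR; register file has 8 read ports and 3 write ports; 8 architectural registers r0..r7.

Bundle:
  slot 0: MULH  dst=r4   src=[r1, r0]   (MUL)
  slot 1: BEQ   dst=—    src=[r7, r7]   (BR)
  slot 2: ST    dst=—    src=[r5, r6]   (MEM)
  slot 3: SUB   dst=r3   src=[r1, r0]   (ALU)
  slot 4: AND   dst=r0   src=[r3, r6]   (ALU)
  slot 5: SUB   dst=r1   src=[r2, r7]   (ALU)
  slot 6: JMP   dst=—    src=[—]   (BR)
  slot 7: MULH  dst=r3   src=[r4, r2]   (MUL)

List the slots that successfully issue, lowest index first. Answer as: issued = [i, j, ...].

(0) want 1×MUL +2rd +1wr — yes → AL3|MU0|ME1|BR1|rd6|wr2
(1) want 1×BR +1rd +0wr — yes → AL3|MU0|ME1|BR0|rd5|wr2
(2) want 1×MEM +2rd +0wr — yes → AL3|MU0|ME0|BR0|rd3|wr2
(3) want 1×ALU +2rd +1wr — yes → AL2|MU0|ME0|BR0|rd1|wr1
(4) want 1×ALU +2rd +1wr — RD_PORT → AL2|MU0|ME0|BR0|rd1|wr1
(5) want 1×ALU +2rd +1wr — RD_PORT → AL2|MU0|ME0|BR0|rd1|wr1
(6) want 1×BR +0rd +0wr — FU → AL2|MU0|ME0|BR0|rd1|wr1
(7) want 1×MUL +2rd +1wr — FU → AL2|MU0|ME0|BR0|rd1|wr1

issued = [0, 1, 2, 3]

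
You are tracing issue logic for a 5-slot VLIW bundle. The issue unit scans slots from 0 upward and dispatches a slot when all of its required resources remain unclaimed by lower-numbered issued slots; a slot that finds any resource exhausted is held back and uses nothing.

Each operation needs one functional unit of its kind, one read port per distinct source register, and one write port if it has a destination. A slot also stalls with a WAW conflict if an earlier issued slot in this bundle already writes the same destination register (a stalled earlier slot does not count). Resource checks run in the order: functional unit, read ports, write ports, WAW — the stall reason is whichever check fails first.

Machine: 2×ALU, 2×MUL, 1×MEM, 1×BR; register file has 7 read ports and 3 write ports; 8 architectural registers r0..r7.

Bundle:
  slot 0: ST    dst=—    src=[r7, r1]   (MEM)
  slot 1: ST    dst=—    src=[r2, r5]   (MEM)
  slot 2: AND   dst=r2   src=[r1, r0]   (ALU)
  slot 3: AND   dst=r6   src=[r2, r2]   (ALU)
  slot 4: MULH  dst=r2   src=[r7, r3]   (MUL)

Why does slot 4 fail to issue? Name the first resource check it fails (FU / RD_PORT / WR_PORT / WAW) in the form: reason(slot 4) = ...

reason(slot 4) = WAW

#0 MEM src=r7,r1 dispatched  <A:2 Mu:2 Ld:0 B:1 rd:5 wr:3>
#1 MEM src=r2,r5 held:FU  <A:2 Mu:2 Ld:0 B:1 rd:5 wr:3>
#2 ALU src=r1,r0 dispatched  <A:1 Mu:2 Ld:0 B:1 rd:3 wr:2>
#3 ALU src=r2,r2 dispatched  <A:0 Mu:2 Ld:0 B:1 rd:2 wr:1>
#4 MUL src=r7,r3 held:WAW  <A:0 Mu:2 Ld:0 B:1 rd:2 wr:1>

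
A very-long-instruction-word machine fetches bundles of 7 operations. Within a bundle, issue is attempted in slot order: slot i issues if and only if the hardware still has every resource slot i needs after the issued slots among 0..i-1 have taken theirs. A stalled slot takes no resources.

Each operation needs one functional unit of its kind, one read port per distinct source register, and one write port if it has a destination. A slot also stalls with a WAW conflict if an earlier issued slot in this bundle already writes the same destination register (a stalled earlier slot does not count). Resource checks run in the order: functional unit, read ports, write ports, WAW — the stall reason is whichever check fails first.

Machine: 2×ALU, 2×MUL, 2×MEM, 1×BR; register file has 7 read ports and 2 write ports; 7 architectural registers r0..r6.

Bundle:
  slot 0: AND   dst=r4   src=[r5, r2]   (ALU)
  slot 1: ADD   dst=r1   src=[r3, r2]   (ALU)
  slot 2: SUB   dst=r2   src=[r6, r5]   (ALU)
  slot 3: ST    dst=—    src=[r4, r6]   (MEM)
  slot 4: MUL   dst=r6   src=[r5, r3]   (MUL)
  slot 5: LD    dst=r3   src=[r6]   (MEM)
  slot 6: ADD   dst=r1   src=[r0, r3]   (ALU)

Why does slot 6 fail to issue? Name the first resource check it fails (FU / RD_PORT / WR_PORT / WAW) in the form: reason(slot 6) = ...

slot 0 (ALU): ISSUE — free A1,Mu2,Ld2,B1 rp5 wp1
slot 1 (ALU): ISSUE — free A0,Mu2,Ld2,B1 rp3 wp0
slot 2 (ALU): stall FU — free A0,Mu2,Ld2,B1 rp3 wp0
slot 3 (MEM): ISSUE — free A0,Mu2,Ld1,B1 rp1 wp0
slot 4 (MUL): stall RD_PORT — free A0,Mu2,Ld1,B1 rp1 wp0
slot 5 (MEM): stall WR_PORT — free A0,Mu2,Ld1,B1 rp1 wp0
slot 6 (ALU): stall FU — free A0,Mu2,Ld1,B1 rp1 wp0

reason(slot 6) = FU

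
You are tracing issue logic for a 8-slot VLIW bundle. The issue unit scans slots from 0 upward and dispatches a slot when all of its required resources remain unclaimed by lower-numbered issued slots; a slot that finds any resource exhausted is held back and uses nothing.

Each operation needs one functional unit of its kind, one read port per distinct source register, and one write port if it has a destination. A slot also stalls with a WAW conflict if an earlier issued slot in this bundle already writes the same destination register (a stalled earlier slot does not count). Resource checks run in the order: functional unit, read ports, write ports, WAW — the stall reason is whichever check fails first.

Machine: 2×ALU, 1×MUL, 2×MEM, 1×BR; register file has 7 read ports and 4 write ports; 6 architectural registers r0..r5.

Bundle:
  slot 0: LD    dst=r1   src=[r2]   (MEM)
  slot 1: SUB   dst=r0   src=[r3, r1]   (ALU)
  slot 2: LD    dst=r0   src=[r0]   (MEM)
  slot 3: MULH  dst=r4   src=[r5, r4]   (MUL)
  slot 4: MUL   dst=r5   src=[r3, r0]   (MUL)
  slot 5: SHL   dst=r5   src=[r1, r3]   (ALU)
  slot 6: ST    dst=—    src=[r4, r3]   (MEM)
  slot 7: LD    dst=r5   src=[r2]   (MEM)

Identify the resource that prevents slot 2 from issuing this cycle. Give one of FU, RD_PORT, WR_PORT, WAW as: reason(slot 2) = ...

  0. MEM→r1 ⇒ go  {2A/1Mu/1Ld/1B | 6r 3w}
  1. ALU→r0 ⇒ go  {1A/1Mu/1Ld/1B | 4r 2w}
  2. MEM→r0 ⇒ no(WAW)  {1A/1Mu/1Ld/1B | 4r 2w}
  3. MUL→r4 ⇒ go  {1A/0Mu/1Ld/1B | 2r 1w}
  4. MUL→r5 ⇒ no(FU)  {1A/0Mu/1Ld/1B | 2r 1w}
  5. ALU→r5 ⇒ go  {0A/0Mu/1Ld/1B | 0r 0w}
  6. MEM ⇒ no(RD_PORT)  {0A/0Mu/1Ld/1B | 0r 0w}
  7. MEM→r5 ⇒ no(RD_PORT)  {0A/0Mu/1Ld/1B | 0r 0w}

reason(slot 2) = WAW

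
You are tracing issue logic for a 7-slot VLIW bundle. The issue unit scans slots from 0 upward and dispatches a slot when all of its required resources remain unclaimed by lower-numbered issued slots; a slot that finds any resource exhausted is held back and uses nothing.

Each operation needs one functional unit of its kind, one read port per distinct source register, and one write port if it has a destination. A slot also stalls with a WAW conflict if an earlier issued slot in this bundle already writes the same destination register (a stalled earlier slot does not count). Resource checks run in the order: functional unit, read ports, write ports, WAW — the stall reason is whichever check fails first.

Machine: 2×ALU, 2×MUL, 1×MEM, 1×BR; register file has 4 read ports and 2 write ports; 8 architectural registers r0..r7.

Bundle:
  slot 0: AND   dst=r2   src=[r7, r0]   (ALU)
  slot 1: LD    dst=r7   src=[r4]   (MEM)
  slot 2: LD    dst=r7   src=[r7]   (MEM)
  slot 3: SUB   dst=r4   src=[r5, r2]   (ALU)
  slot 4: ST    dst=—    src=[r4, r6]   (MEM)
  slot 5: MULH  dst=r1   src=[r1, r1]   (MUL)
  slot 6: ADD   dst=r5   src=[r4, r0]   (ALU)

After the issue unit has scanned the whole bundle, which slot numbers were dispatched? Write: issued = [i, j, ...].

#0 ALU src=r7,r0 dispatched  <A:1 Mu:2 Ld:1 B:1 rd:2 wr:1>
#1 MEM src=r4 dispatched  <A:1 Mu:2 Ld:0 B:1 rd:1 wr:0>
#2 MEM src=r7 held:FU  <A:1 Mu:2 Ld:0 B:1 rd:1 wr:0>
#3 ALU src=r5,r2 held:RD_PORT  <A:1 Mu:2 Ld:0 B:1 rd:1 wr:0>
#4 MEM src=r4,r6 held:FU  <A:1 Mu:2 Ld:0 B:1 rd:1 wr:0>
#5 MUL src=r1,r1 held:WR_PORT  <A:1 Mu:2 Ld:0 B:1 rd:1 wr:0>
#6 ALU src=r4,r0 held:RD_PORT  <A:1 Mu:2 Ld:0 B:1 rd:1 wr:0>

issued = [0, 1]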